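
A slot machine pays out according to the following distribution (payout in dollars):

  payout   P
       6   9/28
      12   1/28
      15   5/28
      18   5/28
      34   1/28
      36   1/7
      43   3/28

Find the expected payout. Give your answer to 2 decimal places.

$19.21

E[X] = (9/28)·6 + (1/28)·12 + (5/28)·15 + (5/28)·18 + (1/28)·34 + (1/7)·36 + (3/28)·43
     = 269/14 ≈ 19.21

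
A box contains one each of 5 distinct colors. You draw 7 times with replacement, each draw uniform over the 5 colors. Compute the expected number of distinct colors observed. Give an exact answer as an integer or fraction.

61741/15625

Let Xⱼ=1 if type j appears at least once. P(Xⱼ=1) = 1 − ((5−1)/5)^7 = 61741/78125.
E[#distinct] = 5·61741/78125 = 61741/15625.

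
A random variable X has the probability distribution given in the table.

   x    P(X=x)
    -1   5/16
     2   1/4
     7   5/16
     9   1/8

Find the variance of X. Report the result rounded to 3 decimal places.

14.500

E[X] = (5/16)·(-1) + (1/4)·2 + (5/16)·7 + (1/8)·9 = 7/2
E[X²] = (5/16)·1 + (1/4)·4 + (5/16)·49 + (1/8)·81 = 107/4
Var(X) = 107/4 − (7/2)² = 29/2 ≈ 14.500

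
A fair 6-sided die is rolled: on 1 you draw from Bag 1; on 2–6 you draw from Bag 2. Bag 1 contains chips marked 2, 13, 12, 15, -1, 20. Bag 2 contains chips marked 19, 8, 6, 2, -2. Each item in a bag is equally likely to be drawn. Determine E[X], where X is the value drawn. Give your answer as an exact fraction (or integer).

E[X | Bag 1] = (2 + 13 + 12 + 15 − 1 + 20)/6 = 61/6
E[X | Bag 2] = (19 + 8 + 6 + 2 − 2)/5 = 33/5
E[X] = (1/6)·61/6 + (5/6)·33/5 = 259/36

259/36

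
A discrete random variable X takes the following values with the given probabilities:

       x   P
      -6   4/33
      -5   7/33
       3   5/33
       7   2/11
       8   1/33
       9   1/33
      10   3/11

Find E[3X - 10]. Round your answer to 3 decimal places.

-0.455

E[3x-10] = (4/33)·(-28) + (7/33)·(-25) + (5/33)·(-1) + (2/11)·11 + (1/33)·14 + (1/33)·17 + (3/11)·20
     = -5/11 ≈ -0.455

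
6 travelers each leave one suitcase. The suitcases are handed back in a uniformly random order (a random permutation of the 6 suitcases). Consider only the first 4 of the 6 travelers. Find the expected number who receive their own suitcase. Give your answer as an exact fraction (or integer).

Let Xᵢ = 1 if person i gets their own suitcase. For each i, P(Xᵢ=1) = 1/6.
By linearity of expectation, E[X₁+…+X_4] = 4·(1/6) = 2/3.

2/3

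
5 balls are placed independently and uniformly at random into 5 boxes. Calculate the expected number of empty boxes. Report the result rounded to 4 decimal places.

Let Xⱼ=1 if box j is empty. P(Xⱼ=1) = ((5-1)/5)^5 = 1024/3125.
By linearity, E[#empty] = 5·1024/3125 = 1024/625.
≈ 1.6384

1.6384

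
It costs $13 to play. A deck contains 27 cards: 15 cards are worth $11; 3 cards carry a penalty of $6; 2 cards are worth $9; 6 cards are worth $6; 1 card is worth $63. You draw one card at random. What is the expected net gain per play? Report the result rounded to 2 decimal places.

E[payout] = (15/27)·11 + (3/27)·(-6) + (2/27)·9 + (6/27)·6 + (1/27)·63 = 88/9
Expected profit = 88/9 − 13 = -29/9 ≈ -$3.22

-$3.22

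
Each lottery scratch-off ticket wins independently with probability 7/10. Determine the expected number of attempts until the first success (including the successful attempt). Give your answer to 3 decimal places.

1.429

For a geometric distribution, E[trials] = 1/p = 1/(7/10) = 10/7.
≈ 1.429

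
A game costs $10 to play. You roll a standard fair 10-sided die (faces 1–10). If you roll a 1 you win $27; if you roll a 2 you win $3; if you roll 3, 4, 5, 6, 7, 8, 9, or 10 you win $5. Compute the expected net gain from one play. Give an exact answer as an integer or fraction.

E[payout] = (1/10)·3 + (4/5)·5 + (1/10)·27 = 7
Expected profit = 7 − 10 = -3

-$3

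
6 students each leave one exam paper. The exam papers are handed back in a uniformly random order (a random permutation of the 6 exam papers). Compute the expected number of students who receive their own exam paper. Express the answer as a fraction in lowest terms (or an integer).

Let Xᵢ = 1 if person i gets their own exam paper. For each i, P(Xᵢ=1) = 1/6.
By linearity of expectation, E[X₁+…+X_6] = 6·(1/6) = 1.

1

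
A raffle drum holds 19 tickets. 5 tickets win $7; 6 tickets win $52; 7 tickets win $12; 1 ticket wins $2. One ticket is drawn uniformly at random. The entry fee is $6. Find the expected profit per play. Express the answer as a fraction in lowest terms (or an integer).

319/19 dollars

E[payout] = (5/19)·7 + (6/19)·52 + (7/19)·12 + (1/19)·2 = 433/19
Expected profit = 433/19 − 6 = 319/19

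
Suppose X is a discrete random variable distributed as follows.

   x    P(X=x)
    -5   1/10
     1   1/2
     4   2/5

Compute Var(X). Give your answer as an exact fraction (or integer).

171/25

E[X] = (1/10)·(-5) + (1/2)·1 + (2/5)·4 = 8/5
E[X²] = (1/10)·25 + (1/2)·1 + (2/5)·16 = 47/5
Var(X) = 47/5 − (8/5)² = 171/25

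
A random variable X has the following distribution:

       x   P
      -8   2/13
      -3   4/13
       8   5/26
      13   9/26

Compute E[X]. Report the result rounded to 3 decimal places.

E[X] = (2/13)·(-8) + (4/13)·(-3) + (5/26)·8 + (9/26)·13
     = 101/26 ≈ 3.885

3.885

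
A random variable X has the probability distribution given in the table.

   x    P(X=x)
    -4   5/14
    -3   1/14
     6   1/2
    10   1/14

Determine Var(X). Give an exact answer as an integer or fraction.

E[X] = (5/14)·(-4) + (1/14)·(-3) + (1/2)·6 + (1/14)·10 = 29/14
E[X²] = (5/14)·16 + (1/14)·9 + (1/2)·36 + (1/14)·100 = 63/2
Var(X) = 63/2 − (29/14)² = 5333/196

5333/196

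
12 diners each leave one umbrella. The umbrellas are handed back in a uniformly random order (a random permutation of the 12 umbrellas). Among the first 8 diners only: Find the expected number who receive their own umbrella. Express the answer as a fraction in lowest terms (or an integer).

Let Xᵢ = 1 if person i gets their own umbrella. For each i, P(Xᵢ=1) = 1/12.
By linearity of expectation, E[X₁+…+X_8] = 8·(1/12) = 2/3.

2/3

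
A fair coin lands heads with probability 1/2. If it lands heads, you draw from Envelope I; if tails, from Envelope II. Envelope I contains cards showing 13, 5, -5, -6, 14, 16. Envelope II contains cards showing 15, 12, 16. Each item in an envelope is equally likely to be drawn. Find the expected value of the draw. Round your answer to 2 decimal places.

E[X | Envelope I] = (13 + 5 − 5 − 6 + 14 + 16)/6 = 37/6
E[X | Envelope II] = (15 + 12 + 16)/3 = 43/3
E[X] = (1/2)·37/6 + (1/2)·43/3 = 41/4 ≈ 10.25

10.25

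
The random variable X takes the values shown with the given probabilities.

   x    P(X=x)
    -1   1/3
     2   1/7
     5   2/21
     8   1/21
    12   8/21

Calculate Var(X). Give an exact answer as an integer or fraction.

14216/441

E[X] = (1/3)·(-1) + (1/7)·2 + (2/21)·5 + (1/21)·8 + (8/21)·12 = 113/21
E[X²] = (1/3)·1 + (1/7)·4 + (2/21)·25 + (1/21)·64 + (8/21)·144 = 1285/21
Var(X) = 1285/21 − (113/21)² = 14216/441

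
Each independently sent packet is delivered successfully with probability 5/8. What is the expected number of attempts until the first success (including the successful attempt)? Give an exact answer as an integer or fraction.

For a geometric distribution, E[trials] = 1/p = 1/(5/8) = 8/5.

8/5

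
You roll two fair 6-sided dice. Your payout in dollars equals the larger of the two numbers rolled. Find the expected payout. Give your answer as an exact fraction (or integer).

161/36 dollars

Distribution of the larger of the two numbers rolled: 1 w.p. 1/36, 2 w.p. 1/12, 3 w.p. 5/36, 4 w.p. 7/36, 5 w.p. 1/4, 6 w.p. 11/36
E[payout] = (1/36)·1 + (1/12)·2 + (5/36)·3 + (7/36)·4 + (1/4)·5 + (11/36)·6 = 161/36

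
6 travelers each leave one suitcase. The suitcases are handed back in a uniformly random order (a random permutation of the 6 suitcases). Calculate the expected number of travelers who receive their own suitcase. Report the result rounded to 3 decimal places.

1.000

Let Xᵢ = 1 if person i gets their own suitcase. For each i, P(Xᵢ=1) = 1/6.
By linearity of expectation, E[X₁+…+X_6] = 6·(1/6) = 1.
≈ 1.000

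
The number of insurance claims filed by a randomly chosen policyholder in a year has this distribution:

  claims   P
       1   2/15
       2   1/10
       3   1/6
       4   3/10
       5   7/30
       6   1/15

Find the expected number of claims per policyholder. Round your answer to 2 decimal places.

3.60

E[X] = (2/15)·1 + (1/10)·2 + (1/6)·3 + (3/10)·4 + (7/30)·5 + (1/15)·6
     = 18/5 ≈ 3.60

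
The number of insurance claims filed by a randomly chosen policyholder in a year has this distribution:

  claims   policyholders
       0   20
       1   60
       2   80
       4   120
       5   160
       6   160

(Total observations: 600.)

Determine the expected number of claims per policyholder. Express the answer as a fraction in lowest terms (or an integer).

Total = 600, so P(claims=0) = 20/600, etc.
E[X] = (1/30)·0 + (1/10)·1 + (2/15)·2 + (1/5)·4 + (4/15)·5 + (4/15)·6
     = 41/10

41/10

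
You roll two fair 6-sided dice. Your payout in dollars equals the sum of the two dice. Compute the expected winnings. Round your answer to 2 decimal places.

$7.00

Distribution of the sum of the two dice: 2 w.p. 1/36, 3 w.p. 1/18, 4 w.p. 1/12, 5 w.p. 1/9, 6 w.p. 5/36, 7 w.p. 1/6, …
E[payout] = (1/36)·2 + (1/18)·3 + (1/12)·4 + (1/9)·5 + (5/36)·6 + (1/6)·7 + (5/36)·8 + (1/9)·9 + (1/12)·10 + (1/18)·11 + (1/36)·12 = 7
≈ $7.00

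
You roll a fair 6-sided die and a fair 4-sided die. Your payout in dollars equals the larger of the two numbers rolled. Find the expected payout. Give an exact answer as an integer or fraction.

Distribution of the larger of the two numbers rolled: 1 w.p. 1/24, 2 w.p. 1/8, 3 w.p. 5/24, 4 w.p. 7/24, 5 w.p. 1/6, 6 w.p. 1/6
E[payout] = (1/24)·1 + (1/8)·2 + (5/24)·3 + (7/24)·4 + (1/6)·5 + (1/6)·6 = 47/12

47/12 dollars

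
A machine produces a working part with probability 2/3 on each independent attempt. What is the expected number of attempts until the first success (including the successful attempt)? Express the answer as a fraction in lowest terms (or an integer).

3/2

For a geometric distribution, E[trials] = 1/p = 1/(2/3) = 3/2.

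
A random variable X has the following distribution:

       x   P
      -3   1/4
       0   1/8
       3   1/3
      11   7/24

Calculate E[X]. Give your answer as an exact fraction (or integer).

83/24

E[X] = (1/4)·(-3) + (1/8)·0 + (1/3)·3 + (7/24)·11
     = 83/24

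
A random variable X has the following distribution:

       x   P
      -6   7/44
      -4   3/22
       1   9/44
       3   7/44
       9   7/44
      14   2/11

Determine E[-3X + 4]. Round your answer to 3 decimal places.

-5.477

E[-3x+4] = (7/44)·22 + (3/22)·16 + (9/44)·1 + (7/44)·(-5) + (7/44)·(-23) + (2/11)·(-38)
     = -241/44 ≈ -5.477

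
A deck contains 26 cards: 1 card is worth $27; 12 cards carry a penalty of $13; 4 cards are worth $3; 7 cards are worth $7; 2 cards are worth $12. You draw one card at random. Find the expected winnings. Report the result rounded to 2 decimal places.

E[payout] = (1/26)·27 + (12/26)·(-13) + (4/26)·3 + (7/26)·7 + (2/26)·12 = -22/13
≈ -$1.69

-$1.69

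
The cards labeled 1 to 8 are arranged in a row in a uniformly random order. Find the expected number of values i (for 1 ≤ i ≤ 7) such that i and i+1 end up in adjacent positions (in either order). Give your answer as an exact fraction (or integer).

For each i ∈ {1,…,7}, let Xᵢ = 1 if i and i+1 are adjacent. P(Xᵢ=1) = 2·(8−1)!/8! = 2/8.
By linearity, E[ΣXᵢ] = (7)·(2/8) = 7/4.

7/4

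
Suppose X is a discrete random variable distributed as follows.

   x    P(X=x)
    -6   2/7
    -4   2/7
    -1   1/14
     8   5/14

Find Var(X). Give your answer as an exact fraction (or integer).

7405/196

E[X] = (2/7)·(-6) + (2/7)·(-4) + (1/14)·(-1) + (5/14)·8 = -1/14
E[X²] = (2/7)·36 + (2/7)·16 + (1/14)·1 + (5/14)·64 = 529/14
Var(X) = 529/14 − (-1/14)² = 7405/196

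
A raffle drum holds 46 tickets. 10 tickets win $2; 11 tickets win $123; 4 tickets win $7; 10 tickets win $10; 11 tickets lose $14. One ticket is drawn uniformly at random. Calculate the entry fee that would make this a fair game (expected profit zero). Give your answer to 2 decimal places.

E[payout] = (10/46)·2 + (11/46)·123 + (4/46)·7 + (10/46)·10 + (11/46)·(-14) = 1347/46
Fair fee = E[payout] = 1347/46 ≈ $29.28

$29.28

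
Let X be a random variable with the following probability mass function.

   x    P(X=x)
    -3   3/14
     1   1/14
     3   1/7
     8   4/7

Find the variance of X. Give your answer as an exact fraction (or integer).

E[X] = (3/14)·(-3) + (1/14)·1 + (1/7)·3 + (4/7)·8 = 31/7
E[X²] = (3/14)·9 + (1/14)·1 + (1/7)·9 + (4/7)·64 = 279/7
Var(X) = 279/7 − (31/7)² = 992/49

992/49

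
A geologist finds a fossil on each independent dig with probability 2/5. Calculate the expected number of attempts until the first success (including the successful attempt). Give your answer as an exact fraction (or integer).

For a geometric distribution, E[trials] = 1/p = 1/(2/5) = 5/2.

5/2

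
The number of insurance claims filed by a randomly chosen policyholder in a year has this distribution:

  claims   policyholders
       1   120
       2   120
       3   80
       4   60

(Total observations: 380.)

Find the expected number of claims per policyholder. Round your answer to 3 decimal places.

2.211

Total = 380, so P(claims=1) = 120/380, etc.
E[X] = (6/19)·1 + (6/19)·2 + (4/19)·3 + (3/19)·4
     = 42/19 ≈ 2.211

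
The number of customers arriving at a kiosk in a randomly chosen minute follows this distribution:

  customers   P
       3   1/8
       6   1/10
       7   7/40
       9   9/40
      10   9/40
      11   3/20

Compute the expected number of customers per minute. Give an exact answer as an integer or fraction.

E[X] = (1/8)·3 + (1/10)·6 + (7/40)·7 + (9/40)·9 + (9/40)·10 + (3/20)·11
     = 65/8

65/8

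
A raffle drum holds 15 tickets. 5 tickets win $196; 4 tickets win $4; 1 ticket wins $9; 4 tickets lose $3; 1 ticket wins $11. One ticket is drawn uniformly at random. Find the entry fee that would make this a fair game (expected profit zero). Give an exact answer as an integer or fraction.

1004/15 dollars

E[payout] = (5/15)·196 + (4/15)·4 + (1/15)·9 + (4/15)·(-3) + (1/15)·11 = 1004/15
Fair fee = E[payout] = 1004/15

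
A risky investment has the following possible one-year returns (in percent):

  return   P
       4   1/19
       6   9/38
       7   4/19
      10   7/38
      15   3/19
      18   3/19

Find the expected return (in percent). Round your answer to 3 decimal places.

10.158

E[X] = (1/19)·4 + (9/38)·6 + (4/19)·7 + (7/38)·10 + (3/19)·15 + (3/19)·18
     = 193/19 ≈ 10.158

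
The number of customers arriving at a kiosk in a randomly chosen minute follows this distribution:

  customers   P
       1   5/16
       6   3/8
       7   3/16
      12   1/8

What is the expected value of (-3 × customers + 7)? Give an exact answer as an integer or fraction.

E[-3x+7] = (5/16)·4 + (3/8)·(-11) + (3/16)·(-14) + (1/8)·(-29)
     = -73/8

-73/8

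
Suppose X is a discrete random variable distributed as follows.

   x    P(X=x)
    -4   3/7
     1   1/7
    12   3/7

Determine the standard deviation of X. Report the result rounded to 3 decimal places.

E[X] = 25/7, E[X²] = 481/7
Var(X) = E[X²] − (E[X])² = 481/7 − 625/49 = 2742/49
SD(X) = √(2742/49) ≈ 7.481

7.481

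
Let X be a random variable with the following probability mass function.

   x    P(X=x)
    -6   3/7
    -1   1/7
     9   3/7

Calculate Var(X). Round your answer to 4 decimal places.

48.9796

E[X] = (3/7)·(-6) + (1/7)·(-1) + (3/7)·9 = 8/7
E[X²] = (3/7)·36 + (1/7)·1 + (3/7)·81 = 352/7
Var(X) = 352/7 − (8/7)² = 2400/49 ≈ 48.9796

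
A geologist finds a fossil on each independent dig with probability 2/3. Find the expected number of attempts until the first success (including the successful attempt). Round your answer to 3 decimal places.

For a geometric distribution, E[trials] = 1/p = 1/(2/3) = 3/2.
≈ 1.500

1.500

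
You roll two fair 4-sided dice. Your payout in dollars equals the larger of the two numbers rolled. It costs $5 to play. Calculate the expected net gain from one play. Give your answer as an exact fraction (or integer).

Distribution of the larger of the two numbers rolled: 1 w.p. 1/16, 2 w.p. 3/16, 3 w.p. 5/16, 4 w.p. 7/16
E[payout] = (1/16)·1 + (3/16)·2 + (5/16)·3 + (7/16)·4 = 25/8
Expected profit = 25/8 − 5 = -15/8

-15/8 dollars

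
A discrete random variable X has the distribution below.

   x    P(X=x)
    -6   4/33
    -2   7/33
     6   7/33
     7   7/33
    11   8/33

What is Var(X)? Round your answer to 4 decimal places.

34.3196

E[X] = (4/33)·(-6) + (7/33)·(-2) + (7/33)·6 + (7/33)·7 + (8/33)·11 = 47/11
E[X²] = (4/33)·36 + (7/33)·4 + (7/33)·36 + (7/33)·49 + (8/33)·121 = 1735/33
Var(X) = 1735/33 − (47/11)² = 12458/363 ≈ 34.3196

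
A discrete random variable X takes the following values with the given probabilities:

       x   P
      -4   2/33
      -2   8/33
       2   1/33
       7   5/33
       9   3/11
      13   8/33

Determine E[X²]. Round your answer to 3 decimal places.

E[X²] = (2/33)·16 + (8/33)·4 + (1/33)·4 + (5/33)·49 + (3/11)·81 + (8/33)·169
     = 798/11 ≈ 72.545

72.545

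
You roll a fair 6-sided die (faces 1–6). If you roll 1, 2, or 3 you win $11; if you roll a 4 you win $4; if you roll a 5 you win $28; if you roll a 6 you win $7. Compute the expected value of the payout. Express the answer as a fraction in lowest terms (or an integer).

$12

E[payout] = (1/6)·4 + (1/6)·7 + (1/2)·11 + (1/6)·28 = 12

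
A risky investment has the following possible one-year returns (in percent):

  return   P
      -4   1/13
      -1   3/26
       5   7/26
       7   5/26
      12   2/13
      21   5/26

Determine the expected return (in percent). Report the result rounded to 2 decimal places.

8.15

E[X] = (1/13)·(-4) + (3/26)·(-1) + (7/26)·5 + (5/26)·7 + (2/13)·12 + (5/26)·21
     = 106/13 ≈ 8.15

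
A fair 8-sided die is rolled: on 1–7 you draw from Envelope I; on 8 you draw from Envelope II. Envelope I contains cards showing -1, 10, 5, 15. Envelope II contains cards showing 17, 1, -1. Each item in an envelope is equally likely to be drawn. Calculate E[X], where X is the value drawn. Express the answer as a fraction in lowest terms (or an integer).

677/96

E[X | Envelope I] = (-1 + 10 + 5 + 15)/4 = 29/4
E[X | Envelope II] = (17 + 1 − 1)/3 = 17/3
E[X] = (7/8)·29/4 + (1/8)·17/3 = 677/96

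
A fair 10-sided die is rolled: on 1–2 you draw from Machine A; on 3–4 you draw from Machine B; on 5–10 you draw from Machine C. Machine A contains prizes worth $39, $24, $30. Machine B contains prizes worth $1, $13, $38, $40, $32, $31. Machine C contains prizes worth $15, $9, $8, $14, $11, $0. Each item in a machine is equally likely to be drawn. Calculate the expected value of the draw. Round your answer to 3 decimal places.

$17.067

E[X | Machine A] = (39 + 24 + 30)/3 = 31
E[X | Machine B] = (1 + 13 + 38 + 40 + 32 + 31)/6 = 155/6
E[X | Machine C] = (15 + 9 + 8 + 14 + 11 + 0)/6 = 19/2
E[X] = (1/5)·31 + (1/5)·155/6 + (3/5)·19/2 = 256/15 ≈ 17.067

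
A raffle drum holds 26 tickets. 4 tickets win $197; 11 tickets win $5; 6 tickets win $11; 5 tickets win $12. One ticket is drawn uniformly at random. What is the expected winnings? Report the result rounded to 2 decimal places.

$37.27

E[payout] = (4/26)·197 + (11/26)·5 + (6/26)·11 + (5/26)·12 = 969/26
≈ $37.27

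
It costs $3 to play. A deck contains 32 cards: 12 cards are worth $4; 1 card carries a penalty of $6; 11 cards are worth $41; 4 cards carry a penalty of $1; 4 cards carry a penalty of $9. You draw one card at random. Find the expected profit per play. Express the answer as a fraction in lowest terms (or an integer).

357/32 dollars

E[payout] = (12/32)·4 + (1/32)·(-6) + (11/32)·41 + (4/32)·(-1) + (4/32)·(-9) = 453/32
Expected profit = 453/32 − 3 = 357/32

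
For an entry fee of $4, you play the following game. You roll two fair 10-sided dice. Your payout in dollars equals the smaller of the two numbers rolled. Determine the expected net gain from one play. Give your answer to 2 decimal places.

Distribution of the smaller of the two numbers rolled: 1 w.p. 19/100, 2 w.p. 17/100, 3 w.p. 3/20, 4 w.p. 13/100, 5 w.p. 11/100, 6 w.p. 9/100, …
E[payout] = (19/100)·1 + (17/100)·2 + (3/20)·3 + (13/100)·4 + (11/100)·5 + (9/100)·6 + (7/100)·7 + (1/20)·8 + (3/100)·9 + (1/100)·10 = 77/20
Expected profit = 77/20 − 4 = -3/20 ≈ -$0.15

-$0.15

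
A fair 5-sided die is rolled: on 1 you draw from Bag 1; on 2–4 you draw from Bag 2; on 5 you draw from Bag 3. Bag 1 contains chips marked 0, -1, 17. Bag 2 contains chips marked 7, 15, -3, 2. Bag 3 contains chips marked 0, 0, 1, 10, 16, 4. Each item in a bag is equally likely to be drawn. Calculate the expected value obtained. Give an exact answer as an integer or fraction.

E[X | Bag 1] = (0 − 1 + 17)/3 = 16/3
E[X | Bag 2] = (7 + 15 − 3 + 2)/4 = 21/4
E[X | Bag 3] = (0 + 0 + 1 + 10 + 16 + 4)/6 = 31/6
E[X] = (1/5)·16/3 + (3/5)·21/4 + (1/5)·31/6 = 21/4

21/4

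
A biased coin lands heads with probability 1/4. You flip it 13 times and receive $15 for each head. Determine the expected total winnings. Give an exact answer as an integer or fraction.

195/4 dollars

E[#heads] = 13·1/4 = 13/4 (linearity over flips).
E[winnings] = 15·13/4 = 195/4.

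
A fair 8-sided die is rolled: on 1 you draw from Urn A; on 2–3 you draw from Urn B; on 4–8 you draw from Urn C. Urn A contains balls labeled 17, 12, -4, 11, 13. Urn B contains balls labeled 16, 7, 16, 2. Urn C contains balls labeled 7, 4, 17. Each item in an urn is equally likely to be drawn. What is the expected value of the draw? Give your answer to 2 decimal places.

9.62

E[X | Urn A] = (17 + 12 − 4 + 11 + 13)/5 = 49/5
E[X | Urn B] = (16 + 7 + 16 + 2)/4 = 41/4
E[X | Urn C] = (7 + 4 + 17)/3 = 28/3
E[X] = (1/8)·49/5 + (1/4)·41/4 + (5/8)·28/3 = 2309/240 ≈ 9.62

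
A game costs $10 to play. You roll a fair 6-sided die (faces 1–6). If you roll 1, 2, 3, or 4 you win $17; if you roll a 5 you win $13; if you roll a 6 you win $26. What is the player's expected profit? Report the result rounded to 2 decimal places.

$7.83

E[payout] = (1/6)·13 + (2/3)·17 + (1/6)·26 = 107/6
Expected profit = 107/6 − 10 = 47/6 ≈ $7.83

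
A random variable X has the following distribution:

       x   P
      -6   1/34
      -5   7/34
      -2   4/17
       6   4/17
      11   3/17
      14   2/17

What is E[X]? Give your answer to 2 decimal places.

E[X] = (1/34)·(-6) + (7/34)·(-5) + (4/17)·(-2) + (4/17)·6 + (3/17)·11 + (2/17)·14
     = 113/34 ≈ 3.32

3.32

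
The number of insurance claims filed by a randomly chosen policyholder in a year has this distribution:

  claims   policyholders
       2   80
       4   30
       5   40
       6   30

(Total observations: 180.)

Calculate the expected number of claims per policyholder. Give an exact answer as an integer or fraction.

Total = 180, so P(claims=2) = 80/180, etc.
E[X] = (4/9)·2 + (1/6)·4 + (2/9)·5 + (1/6)·6
     = 11/3

11/3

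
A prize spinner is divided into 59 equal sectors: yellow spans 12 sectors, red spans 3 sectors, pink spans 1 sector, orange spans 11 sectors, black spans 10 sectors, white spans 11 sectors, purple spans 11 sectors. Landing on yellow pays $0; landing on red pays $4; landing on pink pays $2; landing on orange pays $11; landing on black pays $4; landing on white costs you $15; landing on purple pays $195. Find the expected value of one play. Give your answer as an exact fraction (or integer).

E[payout] = (12/59)·0 + (3/59)·4 + (1/59)·2 + (11/59)·11 + (10/59)·4 + (11/59)·(-15) + (11/59)·195 = 2155/59

2155/59 dollars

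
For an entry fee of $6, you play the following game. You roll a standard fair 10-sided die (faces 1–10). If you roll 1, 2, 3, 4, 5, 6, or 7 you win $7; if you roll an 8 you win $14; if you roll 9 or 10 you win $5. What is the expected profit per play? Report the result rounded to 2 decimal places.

E[payout] = (1/5)·5 + (7/10)·7 + (1/10)·14 = 73/10
Expected profit = 73/10 − 6 = 13/10 ≈ $1.30

$1.30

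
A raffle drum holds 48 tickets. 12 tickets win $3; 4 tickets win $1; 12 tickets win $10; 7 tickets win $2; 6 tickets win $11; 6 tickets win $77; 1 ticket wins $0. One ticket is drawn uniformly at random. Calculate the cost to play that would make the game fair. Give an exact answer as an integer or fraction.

117/8 dollars

E[payout] = (12/48)·3 + (4/48)·1 + (12/48)·10 + (7/48)·2 + (6/48)·11 + (6/48)·77 + (1/48)·0 = 117/8
Fair fee = E[payout] = 117/8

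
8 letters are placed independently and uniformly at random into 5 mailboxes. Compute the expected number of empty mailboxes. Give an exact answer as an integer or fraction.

Let Xⱼ=1 if mailbox j is empty. P(Xⱼ=1) = ((5-1)/5)^8 = 65536/390625.
By linearity, E[#empty] = 5·65536/390625 = 65536/78125.

65536/78125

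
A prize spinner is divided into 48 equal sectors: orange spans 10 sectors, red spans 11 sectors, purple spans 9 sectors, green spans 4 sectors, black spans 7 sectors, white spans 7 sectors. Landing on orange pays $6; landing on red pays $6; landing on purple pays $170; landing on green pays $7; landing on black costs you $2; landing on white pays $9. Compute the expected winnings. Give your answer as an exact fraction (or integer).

1733/48 dollars

E[payout] = (10/48)·6 + (11/48)·6 + (9/48)·170 + (4/48)·7 + (7/48)·(-2) + (7/48)·9 = 1733/48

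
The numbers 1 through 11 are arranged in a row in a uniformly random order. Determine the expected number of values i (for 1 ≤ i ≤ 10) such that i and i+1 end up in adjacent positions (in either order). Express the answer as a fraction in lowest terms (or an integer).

20/11

For each i ∈ {1,…,10}, let Xᵢ = 1 if i and i+1 are adjacent. P(Xᵢ=1) = 2·(11−1)!/11! = 2/11.
By linearity, E[ΣXᵢ] = (10)·(2/11) = 20/11.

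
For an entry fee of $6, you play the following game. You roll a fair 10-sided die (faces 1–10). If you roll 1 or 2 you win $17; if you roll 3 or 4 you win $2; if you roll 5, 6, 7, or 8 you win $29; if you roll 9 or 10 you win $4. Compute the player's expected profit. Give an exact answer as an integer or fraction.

E[payout] = (1/5)·2 + (1/5)·4 + (1/5)·17 + (2/5)·29 = 81/5
Expected profit = 81/5 − 6 = 51/5

51/5 dollars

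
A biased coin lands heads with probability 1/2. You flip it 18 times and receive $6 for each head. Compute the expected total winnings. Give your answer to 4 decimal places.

$54.0000

E[#heads] = 18·1/2 = 9 (linearity over flips).
E[winnings] = 6·9 = 54.
≈ 54.0000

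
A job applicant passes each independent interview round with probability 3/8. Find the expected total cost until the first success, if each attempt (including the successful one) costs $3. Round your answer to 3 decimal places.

E[#attempts] = 1/p = 8/3; E[cost] = 3·8/3 = 8.
≈ 8.000

$8.000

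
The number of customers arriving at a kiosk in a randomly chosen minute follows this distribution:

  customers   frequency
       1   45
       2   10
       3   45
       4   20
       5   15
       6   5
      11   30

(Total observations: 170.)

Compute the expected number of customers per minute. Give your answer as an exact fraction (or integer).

Total = 170, so P(customers=1) = 45/170, etc.
E[X] = (9/34)·1 + (1/17)·2 + (9/34)·3 + (2/17)·4 + (3/34)·5 + (1/34)·6 + (3/17)·11
     = 143/34

143/34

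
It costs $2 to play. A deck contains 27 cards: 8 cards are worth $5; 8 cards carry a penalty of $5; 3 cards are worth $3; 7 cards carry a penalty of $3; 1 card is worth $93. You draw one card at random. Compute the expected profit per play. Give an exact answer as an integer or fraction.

$1

E[payout] = (8/27)·5 + (8/27)·(-5) + (3/27)·3 + (7/27)·(-3) + (1/27)·93 = 3
Expected profit = 3 − 2 = 1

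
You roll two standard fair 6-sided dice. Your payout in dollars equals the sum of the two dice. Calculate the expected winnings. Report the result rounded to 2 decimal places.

$7.00

Distribution of the sum of the two dice: 2 w.p. 1/36, 3 w.p. 1/18, 4 w.p. 1/12, 5 w.p. 1/9, 6 w.p. 5/36, 7 w.p. 1/6, …
E[payout] = (1/36)·2 + (1/18)·3 + (1/12)·4 + (1/9)·5 + (5/36)·6 + (1/6)·7 + (5/36)·8 + (1/9)·9 + (1/12)·10 + (1/18)·11 + (1/36)·12 = 7
≈ $7.00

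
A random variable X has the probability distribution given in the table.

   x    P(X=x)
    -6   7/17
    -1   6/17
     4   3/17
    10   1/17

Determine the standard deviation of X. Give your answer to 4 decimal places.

4.6415

E[X] = -26/17, E[X²] = 406/17
Var(X) = E[X²] − (E[X])² = 406/17 − 676/289 = 6226/289
SD(X) = √(6226/289) ≈ 4.6415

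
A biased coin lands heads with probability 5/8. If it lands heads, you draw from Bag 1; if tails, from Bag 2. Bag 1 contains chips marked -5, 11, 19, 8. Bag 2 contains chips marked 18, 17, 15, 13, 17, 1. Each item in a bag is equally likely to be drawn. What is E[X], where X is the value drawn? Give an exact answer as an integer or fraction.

E[X | Bag 1] = (-5 + 11 + 19 + 8)/4 = 33/4
E[X | Bag 2] = (18 + 17 + 15 + 13 + 17 + 1)/6 = 27/2
E[X] = (5/8)·33/4 + (3/8)·27/2 = 327/32

327/32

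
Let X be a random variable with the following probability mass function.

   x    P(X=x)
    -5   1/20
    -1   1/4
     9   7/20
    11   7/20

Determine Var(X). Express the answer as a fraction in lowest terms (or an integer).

599/20

E[X] = (1/20)·(-5) + (1/4)·(-1) + (7/20)·9 + (7/20)·11 = 13/2
E[X²] = (1/20)·25 + (1/4)·1 + (7/20)·81 + (7/20)·121 = 361/5
Var(X) = 361/5 − (13/2)² = 599/20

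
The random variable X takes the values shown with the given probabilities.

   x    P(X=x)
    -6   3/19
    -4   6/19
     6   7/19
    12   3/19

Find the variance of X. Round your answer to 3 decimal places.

43.147

E[X] = (3/19)·(-6) + (6/19)·(-4) + (7/19)·6 + (3/19)·12 = 36/19
E[X²] = (3/19)·36 + (6/19)·16 + (7/19)·36 + (3/19)·144 = 888/19
Var(X) = 888/19 − (36/19)² = 15576/361 ≈ 43.147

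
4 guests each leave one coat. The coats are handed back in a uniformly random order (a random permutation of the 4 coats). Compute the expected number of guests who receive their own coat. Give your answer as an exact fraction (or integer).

Let Xᵢ = 1 if person i gets their own coat. For each i, P(Xᵢ=1) = 1/4.
By linearity of expectation, E[X₁+…+X_4] = 4·(1/4) = 1.

1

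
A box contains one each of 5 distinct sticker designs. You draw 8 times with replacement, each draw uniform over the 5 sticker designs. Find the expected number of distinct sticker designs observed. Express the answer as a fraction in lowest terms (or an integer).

325089/78125

Let Xⱼ=1 if type j appears at least once. P(Xⱼ=1) = 1 − ((5−1)/5)^8 = 325089/390625.
E[#distinct] = 5·325089/390625 = 325089/78125.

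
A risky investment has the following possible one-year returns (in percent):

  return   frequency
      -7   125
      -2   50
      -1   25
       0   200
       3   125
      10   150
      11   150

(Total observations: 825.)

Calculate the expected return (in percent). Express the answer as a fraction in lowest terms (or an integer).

Total = 825, so P(return=-7) = 125/825, etc.
E[X] = (5/33)·(-7) + (2/33)·(-2) + (1/33)·(-1) + (8/33)·0 + (5/33)·3 + (2/11)·10 + (2/11)·11
     = 101/33

101/33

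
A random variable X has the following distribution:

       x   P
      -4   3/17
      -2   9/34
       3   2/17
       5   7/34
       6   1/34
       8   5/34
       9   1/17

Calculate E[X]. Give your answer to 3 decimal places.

2.029

E[X] = (3/17)·(-4) + (9/34)·(-2) + (2/17)·3 + (7/34)·5 + (1/34)·6 + (5/34)·8 + (1/17)·9
     = 69/34 ≈ 2.029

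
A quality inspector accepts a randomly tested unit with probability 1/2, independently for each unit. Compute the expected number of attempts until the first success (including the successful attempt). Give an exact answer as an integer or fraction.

For a geometric distribution, E[trials] = 1/p = 1/(1/2) = 2.

2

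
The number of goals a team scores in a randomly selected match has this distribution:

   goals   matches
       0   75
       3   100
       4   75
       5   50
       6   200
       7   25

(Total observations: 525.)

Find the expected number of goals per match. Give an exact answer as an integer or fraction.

Total = 525, so P(goals=0) = 75/525, etc.
E[X] = (1/7)·0 + (4/21)·3 + (1/7)·4 + (2/21)·5 + (8/21)·6 + (1/21)·7
     = 89/21

89/21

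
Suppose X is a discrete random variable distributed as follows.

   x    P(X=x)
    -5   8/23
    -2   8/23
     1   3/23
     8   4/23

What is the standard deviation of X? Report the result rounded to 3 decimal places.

4.529

E[X] = -21/23, E[X²] = 491/23
Var(X) = E[X²] − (E[X])² = 491/23 − 441/529 = 10852/529
SD(X) = √(10852/529) ≈ 4.529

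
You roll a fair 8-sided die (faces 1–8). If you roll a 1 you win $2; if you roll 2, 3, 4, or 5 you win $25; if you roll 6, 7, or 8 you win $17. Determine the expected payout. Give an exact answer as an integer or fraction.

153/8 dollars

E[payout] = (1/8)·2 + (3/8)·17 + (1/2)·25 = 153/8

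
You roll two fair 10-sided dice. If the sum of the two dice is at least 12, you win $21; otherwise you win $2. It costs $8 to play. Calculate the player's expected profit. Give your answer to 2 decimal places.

$2.55

E[payout] = (11/20)·2 + (9/20)·21 = 211/20
Expected profit = 211/20 − 8 = 51/20 ≈ $2.55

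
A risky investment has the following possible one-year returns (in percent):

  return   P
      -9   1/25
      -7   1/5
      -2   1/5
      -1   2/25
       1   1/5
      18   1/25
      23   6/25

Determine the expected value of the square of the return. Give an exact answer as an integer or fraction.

E[X²] = (1/25)·81 + (1/5)·49 + (1/5)·4 + (2/25)·1 + (1/5)·1 + (1/25)·324 + (6/25)·529
     = 3851/25

3851/25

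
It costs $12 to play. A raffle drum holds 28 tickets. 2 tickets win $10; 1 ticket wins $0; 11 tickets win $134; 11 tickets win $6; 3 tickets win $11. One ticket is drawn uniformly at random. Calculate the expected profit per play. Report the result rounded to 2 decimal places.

$44.89

E[payout] = (2/28)·10 + (1/28)·0 + (11/28)·134 + (11/28)·6 + (3/28)·11 = 1593/28
Expected profit = 1593/28 − 12 = 1257/28 ≈ $44.89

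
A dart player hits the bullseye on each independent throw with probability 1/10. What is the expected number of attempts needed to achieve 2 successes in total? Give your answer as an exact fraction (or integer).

By linearity (sum of 2 independent geometric waits), E[trials] = 2/p = 2/(1/10) = 20.

20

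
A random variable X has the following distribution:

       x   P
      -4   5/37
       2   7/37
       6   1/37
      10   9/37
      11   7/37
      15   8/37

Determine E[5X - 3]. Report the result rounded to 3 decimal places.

35.784

E[5x-3] = (5/37)·(-23) + (7/37)·7 + (1/37)·27 + (9/37)·47 + (7/37)·52 + (8/37)·72
     = 1324/37 ≈ 35.784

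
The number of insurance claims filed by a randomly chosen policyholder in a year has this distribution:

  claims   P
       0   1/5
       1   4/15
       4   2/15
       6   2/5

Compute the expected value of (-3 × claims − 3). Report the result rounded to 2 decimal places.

E[-3x-3] = (1/5)·(-3) + (4/15)·(-6) + (2/15)·(-15) + (2/5)·(-21)
     = -63/5 ≈ -12.60

-12.60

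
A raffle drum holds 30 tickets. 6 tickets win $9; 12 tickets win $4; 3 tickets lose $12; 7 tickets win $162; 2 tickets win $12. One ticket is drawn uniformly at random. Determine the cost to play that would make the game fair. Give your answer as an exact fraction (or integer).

204/5 dollars

E[payout] = (6/30)·9 + (12/30)·4 + (3/30)·(-12) + (7/30)·162 + (2/30)·12 = 204/5
Fair fee = E[payout] = 204/5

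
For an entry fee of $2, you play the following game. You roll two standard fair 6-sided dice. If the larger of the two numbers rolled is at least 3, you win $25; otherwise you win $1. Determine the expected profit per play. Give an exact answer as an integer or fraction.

61/3 dollars

E[payout] = (1/9)·1 + (8/9)·25 = 67/3
Expected profit = 67/3 − 2 = 61/3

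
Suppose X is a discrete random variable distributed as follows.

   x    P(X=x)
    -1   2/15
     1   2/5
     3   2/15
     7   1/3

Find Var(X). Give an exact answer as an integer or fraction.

E[X] = (2/15)·(-1) + (2/5)·1 + (2/15)·3 + (1/3)·7 = 3
E[X²] = (2/15)·1 + (2/5)·1 + (2/15)·9 + (1/3)·49 = 271/15
Var(X) = 271/15 − (3)² = 136/15

136/15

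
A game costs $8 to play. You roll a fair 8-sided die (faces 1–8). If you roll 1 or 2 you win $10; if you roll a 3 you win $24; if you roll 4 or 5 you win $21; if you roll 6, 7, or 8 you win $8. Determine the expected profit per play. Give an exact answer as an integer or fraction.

E[payout] = (3/8)·8 + (1/4)·10 + (1/4)·21 + (1/8)·24 = 55/4
Expected profit = 55/4 − 8 = 23/4

23/4 dollars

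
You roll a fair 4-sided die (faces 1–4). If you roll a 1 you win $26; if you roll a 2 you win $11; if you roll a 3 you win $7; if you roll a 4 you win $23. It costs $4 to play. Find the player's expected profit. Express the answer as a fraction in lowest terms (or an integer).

E[payout] = (1/4)·7 + (1/4)·11 + (1/4)·23 + (1/4)·26 = 67/4
Expected profit = 67/4 − 4 = 51/4

51/4 dollars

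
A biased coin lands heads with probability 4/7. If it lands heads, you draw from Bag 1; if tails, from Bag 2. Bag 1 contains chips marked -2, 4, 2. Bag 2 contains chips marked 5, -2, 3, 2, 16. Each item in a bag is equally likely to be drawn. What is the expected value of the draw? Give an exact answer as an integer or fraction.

E[X | Bag 1] = (-2 + 4 + 2)/3 = 4/3
E[X | Bag 2] = (5 − 2 + 3 + 2 + 16)/5 = 24/5
E[X] = (4/7)·4/3 + (3/7)·24/5 = 296/105

296/105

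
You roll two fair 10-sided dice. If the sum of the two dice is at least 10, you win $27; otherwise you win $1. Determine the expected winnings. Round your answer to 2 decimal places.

E[payout] = (9/25)·1 + (16/25)·27 = 441/25
≈ $17.64

$17.64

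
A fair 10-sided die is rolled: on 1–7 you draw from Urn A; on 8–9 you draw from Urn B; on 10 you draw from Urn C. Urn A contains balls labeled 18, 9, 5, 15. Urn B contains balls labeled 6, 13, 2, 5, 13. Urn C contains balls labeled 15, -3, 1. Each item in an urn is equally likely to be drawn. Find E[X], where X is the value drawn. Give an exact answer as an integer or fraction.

E[X | Urn A] = (18 + 9 + 5 + 15)/4 = 47/4
E[X | Urn B] = (6 + 13 + 2 + 5 + 13)/5 = 39/5
E[X | Urn C] = (15 − 3 + 1)/3 = 13/3
E[X] = (7/10)·47/4 + (1/5)·39/5 + (1/10)·13/3 = 6131/600

6131/600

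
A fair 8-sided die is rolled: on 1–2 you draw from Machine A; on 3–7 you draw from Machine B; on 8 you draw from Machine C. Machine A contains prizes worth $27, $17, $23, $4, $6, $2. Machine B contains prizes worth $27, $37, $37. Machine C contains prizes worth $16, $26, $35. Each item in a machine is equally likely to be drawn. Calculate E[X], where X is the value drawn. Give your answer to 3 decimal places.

E[X | Machine A] = (27 + 17 + 23 + 4 + 6 + 2)/6 = 79/6
E[X | Machine B] = (27 + 37 + 37)/3 = 101/3
E[X | Machine C] = (16 + 26 + 35)/3 = 77/3
E[X] = (1/4)·79/6 + (5/8)·101/3 + (1/8)·77/3 = 661/24 ≈ 27.542

$27.542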